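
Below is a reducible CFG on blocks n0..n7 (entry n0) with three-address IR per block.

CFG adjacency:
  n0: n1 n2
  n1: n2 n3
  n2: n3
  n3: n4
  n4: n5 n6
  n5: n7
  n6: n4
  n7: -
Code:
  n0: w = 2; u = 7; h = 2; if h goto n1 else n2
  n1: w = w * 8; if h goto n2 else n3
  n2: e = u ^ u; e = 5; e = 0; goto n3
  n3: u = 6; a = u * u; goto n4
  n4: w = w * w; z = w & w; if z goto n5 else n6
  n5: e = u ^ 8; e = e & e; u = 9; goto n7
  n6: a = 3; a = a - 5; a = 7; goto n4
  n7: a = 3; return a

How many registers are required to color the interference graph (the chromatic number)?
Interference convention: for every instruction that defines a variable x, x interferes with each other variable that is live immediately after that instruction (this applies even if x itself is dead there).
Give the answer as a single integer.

Answer: 3

Derivation:
Block summaries:
  n0: def={h,u,w} ue=∅
  n1: def={w} ue={h,w}
  n2: def={e} ue={u}
  n3: def={a,u} ue=∅
  n4: def={w,z} ue={w}
  n5: def={e,u} ue={u}
  n6: def={a} ue=∅
  n7: def={a} ue=∅

Liveness:
  n0 li=∅ lo={h,u,w}
  n1 li={h,u,w} lo={u,w}
  n2 li={u,w} lo={w}
  n3 li={w} lo={u,w}
  n4 li={u,w} lo={u,w}
  n5 li={u} lo=∅
  n6 li={u,w} lo={u,w}
  n7 li=∅ lo=∅

Interfere edges:
  a↔{u,w}
  e↔{w}
  h↔{u,w}
  u↔{a,h,w,z}
  w↔{a,e,h,u,z}
  z↔{u,w}

Chromatic number:
  clique {a,u,w} ⇒ need ≥ 3
  3-colouring: r0={w}  r1={e,u}  r2={a,h,z}
  χ = 3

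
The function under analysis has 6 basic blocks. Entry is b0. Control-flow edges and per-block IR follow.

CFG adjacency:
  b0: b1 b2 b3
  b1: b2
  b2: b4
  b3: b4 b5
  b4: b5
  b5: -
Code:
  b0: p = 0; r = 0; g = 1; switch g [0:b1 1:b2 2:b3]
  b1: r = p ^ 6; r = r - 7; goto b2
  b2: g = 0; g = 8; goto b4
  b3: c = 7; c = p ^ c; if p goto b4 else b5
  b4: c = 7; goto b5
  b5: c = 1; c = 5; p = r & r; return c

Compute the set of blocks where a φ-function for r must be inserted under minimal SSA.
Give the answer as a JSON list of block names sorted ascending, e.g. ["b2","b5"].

idom tree: b1←b0 b2←b0 b3←b0 b4←b0 b5←b0
Dom at joins:
  b2: preds {b0,b1}: {b0} ∩ {b0,b1} = {b0}; idom=b0
  b4: preds {b2,b3}: {b0,b2} ∩ {b0,b3} = {b0}; idom=b0
  b5: preds {b3,b4}: {b0,b3} ∩ {b0,b4} = {b0}; idom=b0

DF walk-up:
  join b2 pred b0: · stop@b0
  join b2 pred b1: b1 stop@b0
  join b4 pred b2: b2 stop@b0
  join b4 pred b3: b3 stop@b0
  join b5 pred b3: b3 stop@b0
  join b5 pred b4: b4 stop@b0
  DF(b0)=∅
  DF(b1)={b2}
  DF(b2)={b4}
  DF(b3)={b4,b5}
  DF(b4)={b5}
  DF(b5)=∅

φ for r: defs {b0,b1}
  DF⁺ = {b2,b4,b5}

Answer: ["b2", "b4", "b5"]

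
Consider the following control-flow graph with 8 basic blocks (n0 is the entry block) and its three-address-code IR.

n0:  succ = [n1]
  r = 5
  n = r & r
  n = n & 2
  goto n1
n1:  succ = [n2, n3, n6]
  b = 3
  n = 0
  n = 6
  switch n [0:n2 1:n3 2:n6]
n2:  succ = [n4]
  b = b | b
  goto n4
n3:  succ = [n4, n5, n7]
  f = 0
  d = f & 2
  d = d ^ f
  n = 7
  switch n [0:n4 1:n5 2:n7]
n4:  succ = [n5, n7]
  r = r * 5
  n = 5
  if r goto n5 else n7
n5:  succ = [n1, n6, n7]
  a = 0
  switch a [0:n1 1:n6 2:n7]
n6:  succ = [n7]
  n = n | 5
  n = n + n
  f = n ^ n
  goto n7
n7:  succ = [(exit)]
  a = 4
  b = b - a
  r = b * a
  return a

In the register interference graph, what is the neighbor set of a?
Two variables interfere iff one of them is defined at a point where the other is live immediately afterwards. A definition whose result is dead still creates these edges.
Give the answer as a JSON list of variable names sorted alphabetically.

Answer: ["b", "n", "r"]

Working:
def/use:
  n0: {n,r} / ∅
  n1: {b,n} / ∅
  n2: {b} / {b}
  n3: {d,f,n} / ∅
  n4: {n,r} / {r}
  n5: {a} / ∅
  n6: {f,n} / {n}
  n7: {a,b,r} / {b}

Live sets:
  n0 li=∅ lo={r}
  n1 li={r} lo={b,n,r}
  n2 li={b,r} lo={b,r}
  n3 li={b,r} lo={b,n,r}
  n4 li={b,r} lo={b,n,r}
  n5 li={b,n,r} lo={b,n,r}
  n6 li={b,n} lo={b}
  n7 li={b} lo=∅

Interfere edges:
  a: {b,n,r}
  b: {a,d,f,n,r}
  d: {b,f,r}
  f: {b,d,r}
  n: {a,b,r}
  r: {a,b,d,f,n}

N(a) = ["b", "n", "r"]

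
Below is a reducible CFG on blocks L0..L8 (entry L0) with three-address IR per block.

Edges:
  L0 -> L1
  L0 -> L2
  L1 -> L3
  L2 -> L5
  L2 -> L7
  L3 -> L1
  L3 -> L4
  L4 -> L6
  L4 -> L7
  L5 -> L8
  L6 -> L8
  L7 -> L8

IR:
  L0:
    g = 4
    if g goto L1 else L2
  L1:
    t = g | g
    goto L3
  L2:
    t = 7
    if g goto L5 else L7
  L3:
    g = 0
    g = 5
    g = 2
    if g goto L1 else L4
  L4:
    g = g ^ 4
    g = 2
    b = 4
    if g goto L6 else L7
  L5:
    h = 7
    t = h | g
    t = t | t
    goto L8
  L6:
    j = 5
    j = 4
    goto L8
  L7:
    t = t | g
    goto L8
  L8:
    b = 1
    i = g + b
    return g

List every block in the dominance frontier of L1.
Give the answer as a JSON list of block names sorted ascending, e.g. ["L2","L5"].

idom tree: L1←L0 L2←L0 L3←L1 L4←L3 L5←L2 L6←L4 L7←L0 L8←L0
Join-block Dom:
  L1: preds {L0,L3}: {L0} ∩ {L0,L1,L3} = {L0}; idom=L0
  L7: preds {L2,L4}: {L0,L2} ∩ {L0,L1,L3,L4} = {L0}; idom=L0
  L8: preds {L5,L6,L7}: {L0,L2,L5} ∩ {L0,L1,L3,L4,L6} ∩ {L0,L7} = {L0}; idom=L0

DF walk-up:
  L1←L0: walk · to L0
  L1←L3: walk L3→L1 to L0
  L7←L2: walk L2 to L0
  L7←L4: walk L4→L3→L1 to L0
  L8←L5: walk L5→L2 to L0
  L8←L6: walk L6→L4→L3→L1 to L0
  L8←L7: walk L7 to L0
  L0 → ∅
  L1 → {L1,L7,L8}
  L2 → {L7,L8}
  L3 → {L1,L7,L8}
  L4 → {L7,L8}
  L5 → {L8}
  L6 → {L8}
  L7 → {L8}
  L8 → ∅

DF(L1) = ["L1", "L7", "L8"]

Answer: ["L1", "L7", "L8"]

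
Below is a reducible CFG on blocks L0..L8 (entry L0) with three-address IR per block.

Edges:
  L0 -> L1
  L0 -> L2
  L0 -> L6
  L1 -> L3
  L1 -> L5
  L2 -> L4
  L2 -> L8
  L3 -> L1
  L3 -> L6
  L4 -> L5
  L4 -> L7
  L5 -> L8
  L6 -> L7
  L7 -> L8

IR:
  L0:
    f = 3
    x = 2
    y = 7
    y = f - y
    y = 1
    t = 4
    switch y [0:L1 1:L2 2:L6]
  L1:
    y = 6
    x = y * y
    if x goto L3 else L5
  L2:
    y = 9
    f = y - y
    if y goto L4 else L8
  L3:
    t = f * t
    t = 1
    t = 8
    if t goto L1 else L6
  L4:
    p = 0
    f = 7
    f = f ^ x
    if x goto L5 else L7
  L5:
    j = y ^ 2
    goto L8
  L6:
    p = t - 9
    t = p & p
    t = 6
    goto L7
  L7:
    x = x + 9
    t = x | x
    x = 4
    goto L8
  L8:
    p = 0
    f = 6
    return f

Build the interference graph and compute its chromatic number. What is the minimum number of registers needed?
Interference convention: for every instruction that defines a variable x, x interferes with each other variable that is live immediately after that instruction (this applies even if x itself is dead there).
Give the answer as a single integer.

Answer: 4

Analysis:
def/use:
  L0: def={f,t,x,y} ue=∅
  L1: def={x,y} ue=∅
  L2: def={f,y} ue=∅
  L3: def={t} ue={f,t}
  L4: def={f,p} ue={x}
  L5: def={j} ue={y}
  L6: def={p,t} ue={t}
  L7: def={t,x} ue={x}
  L8: def={f,p} ue=∅

Backward fixpoint:
  live L0: ∅→{f,t,x}
  live L1: {f,t}→{f,t,x,y}
  live L2: {x}→{x,y}
  live L3: {f,t,x}→{f,t,x}
  live L4: {x,y}→{x,y}
  live L5: {y}→∅
  live L6: {t,x}→{x}
  live L7: {x}→∅
  live L8: ∅→∅

Conflict graph:
  f: {t,x,y}
  j: ∅
  p: {x,y}
  t: {f,x,y}
  x: {f,p,t,y}
  y: {f,p,t,x}

Colouring:
  {f,t,x,y} pairwise interfere (4-clique) ⇒ χ ≥ 4
  assign f→R2 j→R0 p→R2 t→R3 x→R0 y→R1 — no edge inside a register ⇒ χ ≤ 4
  χ = 4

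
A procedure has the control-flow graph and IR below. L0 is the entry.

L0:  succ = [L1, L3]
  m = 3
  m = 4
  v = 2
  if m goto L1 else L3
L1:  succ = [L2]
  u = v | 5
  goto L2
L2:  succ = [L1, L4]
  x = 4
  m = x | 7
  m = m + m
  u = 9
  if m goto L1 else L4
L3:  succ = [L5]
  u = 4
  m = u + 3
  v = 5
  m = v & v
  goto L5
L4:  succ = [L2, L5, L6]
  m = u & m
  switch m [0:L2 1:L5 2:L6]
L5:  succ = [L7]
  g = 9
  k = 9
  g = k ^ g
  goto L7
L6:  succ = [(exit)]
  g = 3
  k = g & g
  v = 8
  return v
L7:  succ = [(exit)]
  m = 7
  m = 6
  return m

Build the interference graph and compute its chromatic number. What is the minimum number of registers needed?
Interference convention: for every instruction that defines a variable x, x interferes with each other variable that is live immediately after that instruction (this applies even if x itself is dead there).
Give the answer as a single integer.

Per-block:
  L0: {m,v} / ∅
  L1: {u} / {v}
  L2: {m,u,x} / ∅
  L3: {m,u,v} / ∅
  L4: {m} / {m,u}
  L5: {g,k} / ∅
  L6: {g,k,v} / ∅
  L7: {m} / ∅

Live sets:
  L0: in=∅ out={v}
  L1: in={v} out={v}
  L2: in={v} out={m,u,v}
  L3: in=∅ out=∅
  L4: in={m,u,v} out={v}
  L5: in=∅ out=∅
  L6: in=∅ out=∅
  L7: in=∅ out=∅

Interference:
  g↔{k}
  k↔{g}
  m↔{u,v}
  u↔{m,v}
  v↔{m,u,x}
  x↔{v}

Chromatic number:
  clique {m,u,v} ⇒ need ≥ 3
  3-colouring: c0={g,v}  c1={k,m,x}  c2={u}
  χ = 3

Answer: 3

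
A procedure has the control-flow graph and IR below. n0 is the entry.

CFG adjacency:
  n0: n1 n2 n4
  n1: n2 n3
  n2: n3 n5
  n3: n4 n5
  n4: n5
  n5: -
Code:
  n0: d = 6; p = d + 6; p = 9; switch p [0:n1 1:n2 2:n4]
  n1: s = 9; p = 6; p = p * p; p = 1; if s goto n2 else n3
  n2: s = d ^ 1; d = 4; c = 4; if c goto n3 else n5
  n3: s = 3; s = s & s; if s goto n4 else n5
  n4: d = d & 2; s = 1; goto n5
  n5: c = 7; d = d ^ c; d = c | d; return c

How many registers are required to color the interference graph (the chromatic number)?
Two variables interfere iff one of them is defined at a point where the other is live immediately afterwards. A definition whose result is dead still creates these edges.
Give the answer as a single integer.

Answer: 3

Analysis:
Per-block:
  n0: {d,p} / ∅
  n1: {p,s} / ∅
  n2: {c,d,s} / {d}
  n3: {s} / ∅
  n4: {d,s} / {d}
  n5: {c,d} / {d}

Liveness:
  live n0: ∅→{d}
  live n1: {d}→{d}
  live n2: {d}→{d}
  live n3: {d}→{d}
  live n4: {d}→{d}
  live n5: {d}→∅

Conflict graph:
  c↔{d}
  d↔{c,p,s}
  p↔{d,s}
  s↔{d,p}

Colouring:
  lower bound: {d,p,s} mutually conflict ⇒ χ ≥ 3
  assign c→c1 d→c0 p→c1 s→c2 — no edge inside a register ⇒ χ ≤ 3
  χ = 3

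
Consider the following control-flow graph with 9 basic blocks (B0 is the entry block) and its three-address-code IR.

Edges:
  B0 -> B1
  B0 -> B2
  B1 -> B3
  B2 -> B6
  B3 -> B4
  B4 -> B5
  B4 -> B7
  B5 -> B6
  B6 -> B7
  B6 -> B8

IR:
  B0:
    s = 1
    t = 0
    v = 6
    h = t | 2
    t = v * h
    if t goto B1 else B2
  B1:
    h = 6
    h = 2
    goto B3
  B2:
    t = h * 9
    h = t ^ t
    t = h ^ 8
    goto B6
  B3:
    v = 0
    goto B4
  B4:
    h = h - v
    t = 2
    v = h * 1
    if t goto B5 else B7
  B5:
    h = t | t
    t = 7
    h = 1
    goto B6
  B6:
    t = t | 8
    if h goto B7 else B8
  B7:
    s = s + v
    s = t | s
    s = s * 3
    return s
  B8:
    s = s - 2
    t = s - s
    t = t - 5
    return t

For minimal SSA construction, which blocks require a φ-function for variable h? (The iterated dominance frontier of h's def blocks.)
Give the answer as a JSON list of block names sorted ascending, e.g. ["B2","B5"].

Answer: ["B6", "B7"]

Derivation:
idom tree: B1←B0 B2←B0 B3←B1 B4←B3 B5←B4 B6←B0 B7←B0 B8←B6
Dom at joins:
  B6: preds {B2,B5}: {B0,B2} ∩ {B0,B1,B3,B4,B5} = {B0}; idom=B0
  B7: preds {B4,B6}: {B0,B1,B3,B4} ∩ {B0,B6} = {B0}; idom=B0

DF walk-up:
  join B6 pred B2: B2 stop@B0
  join B6 pred B5: B5→B4→B3→B1 stop@B0
  join B7 pred B4: B4→B3→B1 stop@B0
  join B7 pred B6: B6 stop@B0
  B0: DF=∅
  B1: DF={B6,B7}
  B2: DF={B6}
  B3: DF={B6,B7}
  B4: DF={B6,B7}
  B5: DF={B6}
  B6: DF={B7}
  B7: DF=∅
  B8: DF=∅

φ for h: defs {B0,B1,B2,B4,B5}
  DF⁺ = {B6,B7}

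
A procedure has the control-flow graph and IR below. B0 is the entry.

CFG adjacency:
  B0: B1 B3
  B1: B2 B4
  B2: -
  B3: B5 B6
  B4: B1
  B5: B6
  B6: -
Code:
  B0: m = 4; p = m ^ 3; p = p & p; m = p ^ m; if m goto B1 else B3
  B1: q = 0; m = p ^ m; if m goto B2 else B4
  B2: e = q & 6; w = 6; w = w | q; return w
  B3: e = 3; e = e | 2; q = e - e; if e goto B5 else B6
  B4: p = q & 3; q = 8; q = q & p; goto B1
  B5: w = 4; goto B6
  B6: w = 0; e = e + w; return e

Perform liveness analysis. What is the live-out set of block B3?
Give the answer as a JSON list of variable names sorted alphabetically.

Block summaries:
  B0 def {m,p} use ∅
  B1 def {m,q} use {m,p}
  B2 def {e,w} use {q}
  B3 def {e,q} use ∅
  B4 def {p,q} use {q}
  B5 def {w} use ∅
  B6 def {e,w} use {e}

Backward fixpoint:
  live B0: ∅→{m,p}
  live B1: {m,p}→{m,q}
  live B2: {q}→∅
  live B3: ∅→{e}
  live B4: {m,q}→{m,p}
  live B5: {e}→{e}
  live B6: {e}→∅

live-out(B3) = ["e"]

Answer: ["e"]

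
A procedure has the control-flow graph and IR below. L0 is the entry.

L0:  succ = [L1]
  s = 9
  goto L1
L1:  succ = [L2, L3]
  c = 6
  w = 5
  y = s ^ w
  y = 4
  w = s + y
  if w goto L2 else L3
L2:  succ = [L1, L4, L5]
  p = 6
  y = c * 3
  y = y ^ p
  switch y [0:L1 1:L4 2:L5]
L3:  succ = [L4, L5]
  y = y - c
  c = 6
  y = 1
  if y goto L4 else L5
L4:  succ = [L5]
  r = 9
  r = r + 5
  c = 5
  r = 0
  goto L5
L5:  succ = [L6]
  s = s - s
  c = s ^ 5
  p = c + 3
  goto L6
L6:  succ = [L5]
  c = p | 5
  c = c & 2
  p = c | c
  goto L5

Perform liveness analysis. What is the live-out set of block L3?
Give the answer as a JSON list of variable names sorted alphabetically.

Answer: ["s"]

Derivation:
Block summaries:
  L0: def={s} ue=∅
  L1: def={c,w,y} ue={s}
  L2: def={p,y} ue={c}
  L3: def={c,y} ue={c,y}
  L4: def={c,r} ue=∅
  L5: def={c,p,s} ue={s}
  L6: def={c,p} ue={p}

Live sets:
  live L0: ∅→{s}
  live L1: {s}→{c,s,y}
  live L2: {c,s}→{s}
  live L3: {c,s,y}→{s}
  live L4: {s}→{s}
  live L5: {s}→{p,s}
  live L6: {p,s}→{s}

live-out(L3) = ["s"]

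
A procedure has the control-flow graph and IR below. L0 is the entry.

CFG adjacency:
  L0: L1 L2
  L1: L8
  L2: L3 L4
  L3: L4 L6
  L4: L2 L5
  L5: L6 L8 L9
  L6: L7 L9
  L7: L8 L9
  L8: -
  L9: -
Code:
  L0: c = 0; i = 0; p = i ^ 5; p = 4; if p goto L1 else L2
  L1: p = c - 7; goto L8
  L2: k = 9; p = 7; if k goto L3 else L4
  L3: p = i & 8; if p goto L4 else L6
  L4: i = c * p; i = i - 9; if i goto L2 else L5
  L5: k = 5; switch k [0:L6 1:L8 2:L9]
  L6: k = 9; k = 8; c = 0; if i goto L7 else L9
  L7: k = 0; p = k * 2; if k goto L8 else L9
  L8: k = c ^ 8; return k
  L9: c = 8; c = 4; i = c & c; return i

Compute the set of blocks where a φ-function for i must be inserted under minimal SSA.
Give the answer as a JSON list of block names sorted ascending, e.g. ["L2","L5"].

Answer: ["L2", "L6", "L8", "L9"]

Derivation:
idom tree: L1←L0 L2←L0 L3←L2 L4←L2 L5←L4 L6←L2 L7←L6 L8←L0 L9←L2
Dom∩ at merges:
  L2: preds {L0,L4}: {L0} ∩ {L0,L2,L4} = {L0}; idom=L0
  L4: preds {L2,L3}: {L0,L2} ∩ {L0,L2,L3} = {L0,L2}; idom=L2
  L6: preds {L3,L5}: {L0,L2,L3} ∩ {L0,L2,L4,L5} = {L0,L2}; idom=L2
  L8: preds {L1,L5,L7}: {L0,L1} ∩ {L0,L2,L4,L5} ∩ {L0,L2,L6,L7} = {L0}; idom=L0
  L9: preds {L5,L6,L7}: {L0,L2,L4,L5} ∩ {L0,L2,L6} ∩ {L0,L2,L6,L7} = {L0,L2}; idom=L2

DF derivation:
  join L2 pred L0: · stop@L0
  join L2 pred L4: L4→L2 stop@L0
  join L4 pred L2: · stop@L2
  join L4 pred L3: L3 stop@L2
  join L6 pred L3: L3 stop@L2
  join L6 pred L5: L5→L4 stop@L2
  join L8 pred L1: L1 stop@L0
  join L8 pred L5: L5→L4→L2 stop@L0
  join L8 pred L7: L7→L6→L2 stop@L0
  join L9 pred L5: L5→L4 stop@L2
  join L9 pred L6: L6 stop@L2
  join L9 pred L7: L7→L6 stop@L2
  L0: DF=∅
  L1: DF={L8}
  L2: DF={L2,L8}
  L3: DF={L4,L6}
  L4: DF={L2,L6,L8,L9}
  L5: DF={L6,L8,L9}
  L6: DF={L8,L9}
  L7: DF={L8,L9}
  L8: DF=∅
  L9: DF=∅

φ for i: defs {L0,L4,L9}
  DF⁺ = {L2,L6,L8,L9}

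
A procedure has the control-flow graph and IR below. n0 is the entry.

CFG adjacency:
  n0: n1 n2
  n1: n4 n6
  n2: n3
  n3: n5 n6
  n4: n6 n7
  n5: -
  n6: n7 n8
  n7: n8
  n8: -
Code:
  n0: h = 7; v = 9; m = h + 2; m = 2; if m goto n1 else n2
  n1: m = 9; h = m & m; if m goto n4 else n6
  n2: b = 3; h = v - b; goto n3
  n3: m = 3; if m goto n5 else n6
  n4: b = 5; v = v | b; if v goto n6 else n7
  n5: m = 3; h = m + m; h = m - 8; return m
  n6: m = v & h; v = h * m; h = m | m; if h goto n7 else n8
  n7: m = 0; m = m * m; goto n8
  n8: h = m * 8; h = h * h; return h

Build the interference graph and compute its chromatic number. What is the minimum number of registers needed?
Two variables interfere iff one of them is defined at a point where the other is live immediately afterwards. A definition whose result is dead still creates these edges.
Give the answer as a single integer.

Answer: 3

Working:
Per-block:
  n0: {h,m,v} / ∅
  n1: {h,m} / ∅
  n2: {b,h} / {v}
  n3: {m} / ∅
  n4: {b,v} / {v}
  n5: {h,m} / ∅
  n6: {h,m,v} / {h,v}
  n7: {m} / ∅
  n8: {h} / {m}

Live sets:
  n0 li=∅ lo={v}
  n1 li={v} lo={h,v}
  n2 li={v} lo={h,v}
  n3 li={h,v} lo={h,v}
  n4 li={h,v} lo={h,v}
  n5 li=∅ lo=∅
  n6 li={h,v} lo={m}
  n7 li=∅ lo={m}
  n8 li={m} lo=∅

Conflict graph:
  b: {h,v}
  h: {b,m,v}
  m: {h,v}
  v: {b,h,m}

Colouring:
  lower bound: {b,h,v} mutually conflict ⇒ χ ≥ 3
  3-colouring: c0={h}  c1={v}  c2={b,m}
  χ = 3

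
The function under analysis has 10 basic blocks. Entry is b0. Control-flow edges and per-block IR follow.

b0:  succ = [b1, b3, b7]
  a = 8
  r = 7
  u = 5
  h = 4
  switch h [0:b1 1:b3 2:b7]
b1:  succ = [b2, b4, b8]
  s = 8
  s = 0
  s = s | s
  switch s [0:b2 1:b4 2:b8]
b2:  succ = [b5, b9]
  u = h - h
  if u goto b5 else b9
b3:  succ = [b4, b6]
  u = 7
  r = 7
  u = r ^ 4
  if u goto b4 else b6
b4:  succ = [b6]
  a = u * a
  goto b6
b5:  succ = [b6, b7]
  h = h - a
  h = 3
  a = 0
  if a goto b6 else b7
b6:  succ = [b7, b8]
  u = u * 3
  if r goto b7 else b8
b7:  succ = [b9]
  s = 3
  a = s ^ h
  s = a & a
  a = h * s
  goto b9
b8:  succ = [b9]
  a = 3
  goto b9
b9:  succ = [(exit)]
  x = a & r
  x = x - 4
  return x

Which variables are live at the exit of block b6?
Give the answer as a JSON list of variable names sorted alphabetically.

def/use:
  b0 def {a,h,r,u} use ∅
  b1 def {s} use ∅
  b2 def {u} use {h}
  b3 def {r,u} use ∅
  b4 def {a} use {a,u}
  b5 def {a,h} use {a,h}
  b6 def {u} use {r,u}
  b7 def {a,s} use {h}
  b8 def {a} use ∅
  b9 def {x} use {a,r}

Backward fixpoint:
  live b0: ∅→{a,h,r,u}
  live b1: {a,h,r,u}→{a,h,r,u}
  live b2: {a,h,r}→{a,h,r,u}
  live b3: {a,h}→{a,h,r,u}
  live b4: {a,h,r,u}→{h,r,u}
  live b5: {a,h,r,u}→{h,r,u}
  live b6: {h,r,u}→{h,r}
  live b7: {h,r}→{a,r}
  live b8: {r}→{a,r}
  live b9: {a,r}→∅

live-out(b6) = ["h", "r"]

Answer: ["h", "r"]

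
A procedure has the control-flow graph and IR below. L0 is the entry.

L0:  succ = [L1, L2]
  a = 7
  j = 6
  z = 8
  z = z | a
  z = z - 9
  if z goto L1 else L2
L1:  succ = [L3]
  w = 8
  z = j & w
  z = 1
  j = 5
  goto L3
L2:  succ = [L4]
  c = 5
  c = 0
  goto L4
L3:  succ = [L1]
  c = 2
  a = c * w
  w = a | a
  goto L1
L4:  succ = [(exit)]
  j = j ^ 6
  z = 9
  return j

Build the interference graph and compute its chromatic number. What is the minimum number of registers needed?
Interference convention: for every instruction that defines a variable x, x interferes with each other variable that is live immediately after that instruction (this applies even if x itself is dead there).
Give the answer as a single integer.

Block summaries:
  L0: {a,j,z} / ∅
  L1: {j,w,z} / {j}
  L2: {c} / ∅
  L3: {a,c,w} / {w}
  L4: {j,z} / {j}

Live sets:
  L0 li=∅ lo={j}
  L1 li={j} lo={j,w}
  L2 li={j} lo={j}
  L3 li={j,w} lo={j}
  L4 li={j} lo=∅

Interference:
  a: {j,z}
  c: {j,w}
  j: {a,c,w,z}
  w: {c,j,z}
  z: {a,j,w}

Colouring:
  clique {a,j,z} ⇒ need ≥ 3
  3-colouring: c0={j}  c1={a,w}  c2={c,z}
  χ = 3

Answer: 3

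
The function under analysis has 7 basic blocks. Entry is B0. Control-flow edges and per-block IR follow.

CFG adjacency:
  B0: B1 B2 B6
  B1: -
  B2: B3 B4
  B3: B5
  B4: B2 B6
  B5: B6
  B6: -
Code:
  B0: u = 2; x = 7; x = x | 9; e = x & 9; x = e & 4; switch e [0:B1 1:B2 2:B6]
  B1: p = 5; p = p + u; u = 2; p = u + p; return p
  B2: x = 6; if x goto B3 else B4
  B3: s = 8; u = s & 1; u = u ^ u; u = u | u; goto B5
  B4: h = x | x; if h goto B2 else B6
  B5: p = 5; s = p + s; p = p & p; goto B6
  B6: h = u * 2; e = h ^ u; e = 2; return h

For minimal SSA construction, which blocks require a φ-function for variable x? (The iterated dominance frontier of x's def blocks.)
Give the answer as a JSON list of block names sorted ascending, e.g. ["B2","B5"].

Answer: ["B2", "B6"]

Working:
idom tree: B1←B0 B2←B0 B3←B2 B4←B2 B5←B3 B6←B0
Dom∩ at merges:
  B2: preds {B0,B4}: {B0} ∩ {B0,B2,B4} = {B0}; idom=B0
  B6: preds {B0,B4,B5}: {B0} ∩ {B0,B2,B4} ∩ {B0,B2,B3,B5} = {B0}; idom=B0

DF walk-up:
  B2←B0: walk · to B0
  B2←B4: walk B4→B2 to B0
  B6←B0: walk · to B0
  B6←B4: walk B4→B2 to B0
  B6←B5: walk B5→B3→B2 to B0
  DF(B0)=∅
  DF(B1)=∅
  DF(B2)={B2,B6}
  DF(B3)={B6}
  DF(B4)={B2,B6}
  DF(B5)={B6}
  DF(B6)=∅

φ for x: defs {B0,B2}
  DF⁺ = {B2,B6}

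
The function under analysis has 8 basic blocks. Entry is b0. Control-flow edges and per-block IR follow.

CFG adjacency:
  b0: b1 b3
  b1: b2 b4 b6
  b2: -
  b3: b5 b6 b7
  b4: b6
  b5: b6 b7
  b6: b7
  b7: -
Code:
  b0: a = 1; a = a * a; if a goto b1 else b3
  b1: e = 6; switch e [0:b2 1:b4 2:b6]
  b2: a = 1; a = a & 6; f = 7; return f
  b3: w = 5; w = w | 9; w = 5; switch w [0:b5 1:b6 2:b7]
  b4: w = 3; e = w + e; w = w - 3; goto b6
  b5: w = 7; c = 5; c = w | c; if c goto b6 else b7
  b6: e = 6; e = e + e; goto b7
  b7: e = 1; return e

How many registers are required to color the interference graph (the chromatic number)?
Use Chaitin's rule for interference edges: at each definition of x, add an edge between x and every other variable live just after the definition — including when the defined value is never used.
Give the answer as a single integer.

Answer: 2

Working:
def/use:
  b0: {a} / ∅
  b1: {e} / ∅
  b2: {a,f} / ∅
  b3: {w} / ∅
  b4: {e,w} / {e}
  b5: {c,w} / ∅
  b6: {e} / ∅
  b7: {e} / ∅

Liveness:
  b0 li=∅ lo=∅
  b1 li=∅ lo={e}
  b2 li=∅ lo=∅
  b3 li=∅ lo=∅
  b4 li={e} lo=∅
  b5 li=∅ lo=∅
  b6 li=∅ lo=∅
  b7 li=∅ lo=∅

Interference:
  a: ∅
  c: {w}
  e: {w}
  f: ∅
  w: {c,e}

Chromatic number:
  lower bound: {c,w} mutually conflict ⇒ χ ≥ 2
  assign a→R0 c→R1 e→R1 f→R0 w→R0 — no edge inside a register ⇒ χ ≤ 2
  χ = 2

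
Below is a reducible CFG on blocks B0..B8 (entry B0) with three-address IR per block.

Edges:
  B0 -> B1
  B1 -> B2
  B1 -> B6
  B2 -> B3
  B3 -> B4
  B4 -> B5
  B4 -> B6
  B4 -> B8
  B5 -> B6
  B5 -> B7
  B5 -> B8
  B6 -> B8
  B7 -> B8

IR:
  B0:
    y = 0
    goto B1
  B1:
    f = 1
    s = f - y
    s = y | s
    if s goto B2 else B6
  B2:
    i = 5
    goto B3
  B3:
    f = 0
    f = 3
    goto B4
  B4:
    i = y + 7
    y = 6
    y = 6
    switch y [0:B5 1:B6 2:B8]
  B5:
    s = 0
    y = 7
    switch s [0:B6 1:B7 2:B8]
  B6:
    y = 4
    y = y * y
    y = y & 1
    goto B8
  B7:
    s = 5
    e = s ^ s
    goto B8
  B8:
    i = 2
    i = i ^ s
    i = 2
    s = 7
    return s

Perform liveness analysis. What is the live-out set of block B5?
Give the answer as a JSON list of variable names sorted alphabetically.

def/use:
  B0: def={y} ue=∅
  B1: def={f,s} ue={y}
  B2: def={i} ue=∅
  B3: def={f} ue=∅
  B4: def={i,y} ue={y}
  B5: def={s,y} ue=∅
  B6: def={y} ue=∅
  B7: def={e,s} ue=∅
  B8: def={i,s} ue={s}

Backward fixpoint:
  B0: in=∅ out={y}
  B1: in={y} out={s,y}
  B2: in={s,y} out={s,y}
  B3: in={s,y} out={s,y}
  B4: in={s,y} out={s}
  B5: in=∅ out={s}
  B6: in={s} out={s}
  B7: in=∅ out={s}
  B8: in={s} out=∅

live-out(B5) = ["s"]

Answer: ["s"]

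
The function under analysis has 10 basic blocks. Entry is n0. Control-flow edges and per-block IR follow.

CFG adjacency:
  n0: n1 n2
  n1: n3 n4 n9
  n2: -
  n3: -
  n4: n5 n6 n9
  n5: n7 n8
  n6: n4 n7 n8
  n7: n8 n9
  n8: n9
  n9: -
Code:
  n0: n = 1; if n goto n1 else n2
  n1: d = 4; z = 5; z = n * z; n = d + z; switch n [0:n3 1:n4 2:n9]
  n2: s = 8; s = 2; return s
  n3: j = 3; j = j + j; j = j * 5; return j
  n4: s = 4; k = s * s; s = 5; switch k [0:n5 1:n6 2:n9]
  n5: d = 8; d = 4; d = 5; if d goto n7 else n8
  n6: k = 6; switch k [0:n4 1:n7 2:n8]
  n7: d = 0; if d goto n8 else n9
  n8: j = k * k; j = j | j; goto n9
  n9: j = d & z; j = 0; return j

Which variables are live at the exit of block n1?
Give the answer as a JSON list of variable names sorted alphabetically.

Answer: ["d", "z"]

Derivation:
Per-block:
  n0: {n} / ∅
  n1: {d,n,z} / {n}
  n2: {s} / ∅
  n3: {j} / ∅
  n4: {k,s} / ∅
  n5: {d} / ∅
  n6: {k} / ∅
  n7: {d} / ∅
  n8: {j} / {k}
  n9: {j} / {d,z}

Liveness:
  n0 li=∅ lo={n}
  n1 li={n} lo={d,z}
  n2 li=∅ lo=∅
  n3 li=∅ lo=∅
  n4 li={d,z} lo={d,k,z}
  n5 li={k,z} lo={d,k,z}
  n6 li={d,z} lo={d,k,z}
  n7 li={k,z} lo={d,k,z}
  n8 li={d,k,z} lo={d,z}
  n9 li={d,z} lo=∅

live-out(n1) = ["d", "z"]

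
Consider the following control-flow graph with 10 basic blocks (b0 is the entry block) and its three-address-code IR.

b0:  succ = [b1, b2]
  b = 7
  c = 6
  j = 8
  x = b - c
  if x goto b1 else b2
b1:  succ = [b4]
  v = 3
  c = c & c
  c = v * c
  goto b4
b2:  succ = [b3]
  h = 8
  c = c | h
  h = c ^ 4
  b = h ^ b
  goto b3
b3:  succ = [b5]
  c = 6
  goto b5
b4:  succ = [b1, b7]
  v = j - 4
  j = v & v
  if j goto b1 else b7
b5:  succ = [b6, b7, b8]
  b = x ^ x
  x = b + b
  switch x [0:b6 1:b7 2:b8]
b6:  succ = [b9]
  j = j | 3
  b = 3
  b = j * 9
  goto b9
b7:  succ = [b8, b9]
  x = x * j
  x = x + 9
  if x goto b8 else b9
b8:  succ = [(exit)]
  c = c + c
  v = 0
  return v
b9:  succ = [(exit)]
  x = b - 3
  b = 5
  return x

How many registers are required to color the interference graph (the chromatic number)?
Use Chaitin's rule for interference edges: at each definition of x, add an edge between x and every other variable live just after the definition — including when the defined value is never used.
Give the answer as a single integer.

Answer: 5

Derivation:
Per-block:
  b0: {b,c,j,x} / ∅
  b1: {c,v} / {c}
  b2: {b,c,h} / {b,c}
  b3: {c} / ∅
  b4: {j,v} / {j}
  b5: {b,x} / {x}
  b6: {b,j} / {j}
  b7: {x} / {j,x}
  b8: {c,v} / {c}
  b9: {b,x} / {b}

Backward fixpoint:
  b0: in=∅ out={b,c,j,x}
  b1: in={b,c,j,x} out={b,c,j,x}
  b2: in={b,c,j,x} out={j,x}
  b3: in={j,x} out={c,j,x}
  b4: in={b,c,j,x} out={b,c,j,x}
  b5: in={c,j,x} out={b,c,j,x}
  b6: in={j} out={b}
  b7: in={b,c,j,x} out={b,c}
  b8: in={c} out=∅
  b9: in={b} out=∅

Conflict graph:
  b↔{c,h,j,v,x}
  c↔{b,h,j,v,x}
  h↔{b,c,j,x}
  j↔{b,c,h,v,x}
  v↔{b,c,j,x}
  x↔{b,c,h,j,v}

Chromatic number:
  clique {b,c,h,j,x} ⇒ need ≥ 5
  assign b→c0 c→c1 h→c4 j→c2 v→c4 x→c3 — no edge inside a register ⇒ χ ≤ 5
  χ = 5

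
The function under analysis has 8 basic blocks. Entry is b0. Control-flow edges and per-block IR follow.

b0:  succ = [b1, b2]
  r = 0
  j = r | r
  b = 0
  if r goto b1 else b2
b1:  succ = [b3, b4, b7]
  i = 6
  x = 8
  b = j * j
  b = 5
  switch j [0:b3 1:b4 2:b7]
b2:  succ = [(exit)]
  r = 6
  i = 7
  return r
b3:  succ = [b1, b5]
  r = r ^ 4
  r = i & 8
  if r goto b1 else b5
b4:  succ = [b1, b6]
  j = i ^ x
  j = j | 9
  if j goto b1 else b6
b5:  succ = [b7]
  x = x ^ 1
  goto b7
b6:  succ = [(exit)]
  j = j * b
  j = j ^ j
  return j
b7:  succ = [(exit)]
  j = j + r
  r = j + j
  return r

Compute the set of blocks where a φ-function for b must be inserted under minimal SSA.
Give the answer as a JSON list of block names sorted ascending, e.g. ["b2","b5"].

idom tree: b1←b0 b2←b0 b3←b1 b4←b1 b5←b3 b6←b4 b7←b1
Join-block Dom:
  b1: preds {b0,b3,b4}: {b0} ∩ {b0,b1,b3} ∩ {b0,b1,b4} = {b0}; idom=b0
  b7: preds {b1,b5}: {b0,b1} ∩ {b0,b1,b3,b5} = {b0,b1}; idom=b1

DF derivation:
  join b1 pred b0: · stop@b0
  join b1 pred b3: b3→b1 stop@b0
  join b1 pred b4: b4→b1 stop@b0
  join b7 pred b1: · stop@b1
  join b7 pred b5: b5→b3 stop@b1
  DF(b0)=∅
  DF(b1)={b1}
  DF(b2)=∅
  DF(b3)={b1,b7}
  DF(b4)={b1}
  DF(b5)={b7}
  DF(b6)=∅
  DF(b7)=∅

φ for b: defs {b0,b1}
  DF⁺ = {b1}

Answer: ["b1"]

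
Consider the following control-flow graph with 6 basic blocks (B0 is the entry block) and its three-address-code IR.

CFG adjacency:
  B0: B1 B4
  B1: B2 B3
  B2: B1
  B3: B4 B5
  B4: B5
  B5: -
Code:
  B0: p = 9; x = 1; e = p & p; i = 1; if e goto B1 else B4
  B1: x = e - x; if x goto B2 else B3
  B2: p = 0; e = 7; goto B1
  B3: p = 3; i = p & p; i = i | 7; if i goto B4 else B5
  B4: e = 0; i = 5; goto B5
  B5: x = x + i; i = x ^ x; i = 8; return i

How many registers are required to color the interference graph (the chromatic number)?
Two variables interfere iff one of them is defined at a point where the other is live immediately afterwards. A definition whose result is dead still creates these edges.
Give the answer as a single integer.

def/use:
  B0 def {e,i,p,x} use ∅
  B1 def {x} use {e,x}
  B2 def {e,p} use ∅
  B3 def {i,p} use ∅
  B4 def {e,i} use ∅
  B5 def {i,x} use {i,x}

Backward fixpoint:
  B0: in=∅ out={e,x}
  B1: in={e,x} out={x}
  B2: in={x} out={e,x}
  B3: in={x} out={i,x}
  B4: in={x} out={i,x}
  B5: in={i,x} out=∅

Interfere edges:
  e↔{i,x}
  i↔{e,x}
  p↔{x}
  x↔{e,i,p}

Colouring:
  clique {e,i,x} ⇒ need ≥ 3
  3-colouring: R0={x}  R1={e,p}  R2={i}
  χ = 3

Answer: 3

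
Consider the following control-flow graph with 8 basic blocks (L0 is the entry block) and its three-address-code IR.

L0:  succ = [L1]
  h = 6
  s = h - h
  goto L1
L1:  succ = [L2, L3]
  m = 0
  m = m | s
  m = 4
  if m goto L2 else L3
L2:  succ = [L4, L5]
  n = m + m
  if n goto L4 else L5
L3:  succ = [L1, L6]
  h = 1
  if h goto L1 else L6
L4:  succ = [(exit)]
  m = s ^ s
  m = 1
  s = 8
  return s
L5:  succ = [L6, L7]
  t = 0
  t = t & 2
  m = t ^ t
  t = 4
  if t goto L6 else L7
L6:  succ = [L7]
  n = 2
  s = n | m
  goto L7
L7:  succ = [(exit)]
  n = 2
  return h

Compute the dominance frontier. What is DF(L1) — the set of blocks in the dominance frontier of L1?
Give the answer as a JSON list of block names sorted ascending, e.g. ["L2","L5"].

Answer: ["L1"]

Working:
idom tree: L1←L0 L2←L1 L3←L1 L4←L2 L5←L2 L6←L1 L7←L1
Dom at joins:
  L1: preds {L0,L3}: {L0} ∩ {L0,L1,L3} = {L0}; idom=L0
  L6: preds {L3,L5}: {L0,L1,L3} ∩ {L0,L1,L2,L5} = {L0,L1}; idom=L1
  L7: preds {L5,L6}: {L0,L1,L2,L5} ∩ {L0,L1,L6} = {L0,L1}; idom=L1

Frontier:
  join L1 pred L0: · stop@L0
  join L1 pred L3: L3→L1 stop@L0
  join L6 pred L3: L3 stop@L1
  join L6 pred L5: L5→L2 stop@L1
  join L7 pred L5: L5→L2 stop@L1
  join L7 pred L6: L6 stop@L1
  DF(L0)=∅
  DF(L1)={L1}
  DF(L2)={L6,L7}
  DF(L3)={L1,L6}
  DF(L4)=∅
  DF(L5)={L6,L7}
  DF(L6)={L7}
  DF(L7)=∅

DF(L1) = ["L1"]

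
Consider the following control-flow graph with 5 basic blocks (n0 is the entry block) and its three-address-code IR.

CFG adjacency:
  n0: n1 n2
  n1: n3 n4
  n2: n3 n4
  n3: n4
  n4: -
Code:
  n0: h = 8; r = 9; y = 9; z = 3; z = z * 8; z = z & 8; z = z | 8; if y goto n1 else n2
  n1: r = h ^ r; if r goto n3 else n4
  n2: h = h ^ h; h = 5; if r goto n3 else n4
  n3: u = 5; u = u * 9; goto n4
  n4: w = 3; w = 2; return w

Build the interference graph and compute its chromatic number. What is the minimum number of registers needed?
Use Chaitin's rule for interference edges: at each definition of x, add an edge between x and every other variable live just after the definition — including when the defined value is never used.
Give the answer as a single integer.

Answer: 4

Analysis:
Per-block:
  n0: {h,r,y,z} / ∅
  n1: {r} / {h,r}
  n2: {h} / {h,r}
  n3: {u} / ∅
  n4: {w} / ∅

Liveness:
  n0: in=∅ out={h,r}
  n1: in={h,r} out=∅
  n2: in={h,r} out=∅
  n3: in=∅ out=∅
  n4: in=∅ out=∅

Conflict graph:
  h: {r,y,z}
  r: {h,y,z}
  u: ∅
  w: ∅
  y: {h,r,z}
  z: {h,r,y}

Colouring:
  lower bound: {h,r,y,z} mutually conflict ⇒ χ ≥ 4
  4-colouring: c0={h,u,w}  c1={r}  c2={y}  c3={z}
  χ = 4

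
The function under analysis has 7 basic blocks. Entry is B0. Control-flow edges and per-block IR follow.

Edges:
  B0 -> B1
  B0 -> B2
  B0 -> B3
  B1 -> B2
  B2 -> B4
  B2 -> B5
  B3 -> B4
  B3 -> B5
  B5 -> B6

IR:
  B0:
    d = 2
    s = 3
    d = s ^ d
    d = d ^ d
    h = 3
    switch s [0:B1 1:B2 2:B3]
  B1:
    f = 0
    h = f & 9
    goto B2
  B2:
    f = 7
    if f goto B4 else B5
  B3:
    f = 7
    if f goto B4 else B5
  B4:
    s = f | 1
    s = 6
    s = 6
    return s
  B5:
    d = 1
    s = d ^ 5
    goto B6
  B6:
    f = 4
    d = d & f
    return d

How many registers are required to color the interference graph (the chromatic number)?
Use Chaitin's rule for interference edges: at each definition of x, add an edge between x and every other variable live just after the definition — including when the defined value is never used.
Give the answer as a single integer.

def/use:
  B0 def {d,h,s} use ∅
  B1 def {f,h} use ∅
  B2 def {f} use ∅
  B3 def {f} use ∅
  B4 def {s} use {f}
  B5 def {d,s} use ∅
  B6 def {d,f} use {d}

Backward fixpoint:
  B0 li=∅ lo=∅
  B1 li=∅ lo=∅
  B2 li=∅ lo={f}
  B3 li=∅ lo={f}
  B4 li={f} lo=∅
  B5 li=∅ lo={d}
  B6 li={d} lo=∅

Conflict graph:
  d↔{f,s}
  f↔{d}
  h↔{s}
  s↔{d,h}

Colouring:
  lower bound: {d,f} mutually conflict ⇒ χ ≥ 2
  assign d→c0 f→c1 h→c0 s→c1 — no edge inside a register ⇒ χ ≤ 2
  χ = 2

Answer: 2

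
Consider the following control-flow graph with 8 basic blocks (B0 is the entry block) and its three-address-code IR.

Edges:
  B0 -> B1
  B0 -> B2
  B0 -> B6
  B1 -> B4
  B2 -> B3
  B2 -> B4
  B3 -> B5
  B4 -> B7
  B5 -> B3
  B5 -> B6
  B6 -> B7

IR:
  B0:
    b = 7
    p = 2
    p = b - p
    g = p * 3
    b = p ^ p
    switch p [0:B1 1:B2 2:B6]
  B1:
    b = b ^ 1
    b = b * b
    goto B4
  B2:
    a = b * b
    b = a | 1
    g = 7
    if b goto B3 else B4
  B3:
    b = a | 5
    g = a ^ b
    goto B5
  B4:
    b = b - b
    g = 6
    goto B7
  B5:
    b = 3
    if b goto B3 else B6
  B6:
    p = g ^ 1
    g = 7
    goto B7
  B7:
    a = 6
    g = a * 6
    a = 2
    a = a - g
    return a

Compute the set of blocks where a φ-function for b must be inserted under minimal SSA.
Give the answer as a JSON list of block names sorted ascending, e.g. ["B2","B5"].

idom tree: B1←B0 B2←B0 B3←B2 B4←B0 B5←B3 B6←B0 B7←B0
Dom at joins:
  B3: preds {B2,B5}: {B0,B2} ∩ {B0,B2,B3,B5} = {B0,B2}; idom=B2
  B4: preds {B1,B2}: {B0,B1} ∩ {B0,B2} = {B0}; idom=B0
  B6: preds {B0,B5}: {B0} ∩ {B0,B2,B3,B5} = {B0}; idom=B0
  B7: preds {B4,B6}: {B0,B4} ∩ {B0,B6} = {B0}; idom=B0

Frontier:
  join B3 pred B2: · stop@B2
  join B3 pred B5: B5→B3 stop@B2
  join B4 pred B1: B1 stop@B0
  join B4 pred B2: B2 stop@B0
  join B6 pred B0: · stop@B0
  join B6 pred B5: B5→B3→B2 stop@B0
  join B7 pred B4: B4 stop@B0
  join B7 pred B6: B6 stop@B0
  B0 → ∅
  B1 → {B4}
  B2 → {B4,B6}
  B3 → {B3,B6}
  B4 → {B7}
  B5 → {B3,B6}
  B6 → {B7}
  B7 → ∅

φ for b: defs {B0,B1,B2,B3,B4,B5}
  DF⁺ = {B3,B4,B6,B7}

Answer: ["B3", "B4", "B6", "B7"]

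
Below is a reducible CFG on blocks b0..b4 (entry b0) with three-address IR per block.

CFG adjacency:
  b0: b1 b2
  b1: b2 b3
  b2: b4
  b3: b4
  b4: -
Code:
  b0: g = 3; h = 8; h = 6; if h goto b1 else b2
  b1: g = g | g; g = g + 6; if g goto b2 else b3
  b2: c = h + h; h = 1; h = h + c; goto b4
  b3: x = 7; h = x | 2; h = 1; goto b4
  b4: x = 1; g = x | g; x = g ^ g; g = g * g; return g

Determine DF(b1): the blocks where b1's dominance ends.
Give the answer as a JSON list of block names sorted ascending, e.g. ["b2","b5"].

idom tree: b1←b0 b2←b0 b3←b1 b4←b0
Join-block Dom:
  b2: preds {b0,b1}: {b0} ∩ {b0,b1} = {b0}; idom=b0
  b4: preds {b2,b3}: {b0,b2} ∩ {b0,b1,b3} = {b0}; idom=b0

DF walk-up:
  b2←b0: walk · to b0
  b2←b1: walk b1 to b0
  b4←b2: walk b2 to b0
  b4←b3: walk b3→b1 to b0
  b0 → ∅
  b1 → {b2,b4}
  b2 → {b4}
  b3 → {b4}
  b4 → ∅

DF(b1) = ["b2", "b4"]

Answer: ["b2", "b4"]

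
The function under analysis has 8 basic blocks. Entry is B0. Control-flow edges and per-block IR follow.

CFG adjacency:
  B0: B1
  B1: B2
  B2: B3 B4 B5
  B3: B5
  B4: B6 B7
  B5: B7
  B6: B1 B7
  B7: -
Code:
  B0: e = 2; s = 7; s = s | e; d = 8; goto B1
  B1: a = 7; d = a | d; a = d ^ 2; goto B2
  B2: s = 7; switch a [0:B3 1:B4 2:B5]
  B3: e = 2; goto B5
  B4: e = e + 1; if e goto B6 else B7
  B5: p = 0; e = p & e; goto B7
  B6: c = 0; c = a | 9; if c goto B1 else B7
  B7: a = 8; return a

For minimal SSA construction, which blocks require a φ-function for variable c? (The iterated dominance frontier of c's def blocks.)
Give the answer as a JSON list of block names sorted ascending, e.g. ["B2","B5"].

idom tree: B1←B0 B2←B1 B3←B2 B4←B2 B5←B2 B6←B4 B7←B2
Join-block Dom:
  B1: preds {B0,B6}: {B0} ∩ {B0,B1,B2,B4,B6} = {B0}; idom=B0
  B5: preds {B2,B3}: {B0,B1,B2} ∩ {B0,B1,B2,B3} = {B0,B1,B2}; idom=B2
  B7: preds {B4,B5,B6}: {B0,B1,B2,B4} ∩ {B0,B1,B2,B5} ∩ {B0,B1,B2,B4,B6} = {B0,B1,B2}; idom=B2

DF walk-up:
  B1←B0: walk · to B0
  B1←B6: walk B6→B4→B2→B1 to B0
  B5←B2: walk · to B2
  B5←B3: walk B3 to B2
  B7←B4: walk B4 to B2
  B7←B5: walk B5 to B2
  B7←B6: walk B6→B4 to B2
  B0: DF=∅
  B1: DF={B1}
  B2: DF={B1}
  B3: DF={B5}
  B4: DF={B1,B7}
  B5: DF={B7}
  B6: DF={B1,B7}
  B7: DF=∅

φ for c: defs {B6}
  DF⁺ = {B1,B7}

Answer: ["B1", "B7"]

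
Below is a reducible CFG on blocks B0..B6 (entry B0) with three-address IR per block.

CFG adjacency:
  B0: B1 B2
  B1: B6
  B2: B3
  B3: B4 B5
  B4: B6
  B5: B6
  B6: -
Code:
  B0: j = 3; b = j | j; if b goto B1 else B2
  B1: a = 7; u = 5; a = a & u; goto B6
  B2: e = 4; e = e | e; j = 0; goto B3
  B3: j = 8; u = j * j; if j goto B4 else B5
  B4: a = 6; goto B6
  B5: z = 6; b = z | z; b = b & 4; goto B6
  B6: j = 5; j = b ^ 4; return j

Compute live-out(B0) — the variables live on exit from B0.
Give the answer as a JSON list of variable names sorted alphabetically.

Answer: ["b"]

Analysis:
def/use:
  B0: {b,j} / ∅
  B1: {a,u} / ∅
  B2: {e,j} / ∅
  B3: {j,u} / ∅
  B4: {a} / ∅
  B5: {b,z} / ∅
  B6: {j} / {b}

Live sets:
  B0: in=∅ out={b}
  B1: in={b} out={b}
  B2: in={b} out={b}
  B3: in={b} out={b}
  B4: in={b} out={b}
  B5: in=∅ out={b}
  B6: in={b} out=∅

live-out(B0) = ["b"]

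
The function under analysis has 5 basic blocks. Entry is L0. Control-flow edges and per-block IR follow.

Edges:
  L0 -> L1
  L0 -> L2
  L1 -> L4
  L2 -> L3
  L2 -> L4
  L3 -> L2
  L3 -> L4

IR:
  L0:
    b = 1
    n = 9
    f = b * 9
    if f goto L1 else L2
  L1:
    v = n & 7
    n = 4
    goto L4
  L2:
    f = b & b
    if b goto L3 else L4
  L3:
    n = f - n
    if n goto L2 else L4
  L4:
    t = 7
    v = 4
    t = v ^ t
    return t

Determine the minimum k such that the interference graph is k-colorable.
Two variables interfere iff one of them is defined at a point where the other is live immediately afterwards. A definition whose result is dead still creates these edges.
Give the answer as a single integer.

Answer: 3

Derivation:
def/use:
  L0 def {b,f,n} use ∅
  L1 def {n,v} use {n}
  L2 def {f} use {b}
  L3 def {n} use {f,n}
  L4 def {t,v} use ∅

Liveness:
  L0 li=∅ lo={b,n}
  L1 li={n} lo=∅
  L2 li={b,n} lo={b,f,n}
  L3 li={b,f,n} lo={b,n}
  L4 li=∅ lo=∅

Interference:
  b: {f,n}
  f: {b,n}
  n: {b,f}
  t: {v}
  v: {t}

Registers:
  clique {b,f,n} ⇒ need ≥ 3
  3-colouring: R0={b,t}  R1={f,v}  R2={n}
  χ = 3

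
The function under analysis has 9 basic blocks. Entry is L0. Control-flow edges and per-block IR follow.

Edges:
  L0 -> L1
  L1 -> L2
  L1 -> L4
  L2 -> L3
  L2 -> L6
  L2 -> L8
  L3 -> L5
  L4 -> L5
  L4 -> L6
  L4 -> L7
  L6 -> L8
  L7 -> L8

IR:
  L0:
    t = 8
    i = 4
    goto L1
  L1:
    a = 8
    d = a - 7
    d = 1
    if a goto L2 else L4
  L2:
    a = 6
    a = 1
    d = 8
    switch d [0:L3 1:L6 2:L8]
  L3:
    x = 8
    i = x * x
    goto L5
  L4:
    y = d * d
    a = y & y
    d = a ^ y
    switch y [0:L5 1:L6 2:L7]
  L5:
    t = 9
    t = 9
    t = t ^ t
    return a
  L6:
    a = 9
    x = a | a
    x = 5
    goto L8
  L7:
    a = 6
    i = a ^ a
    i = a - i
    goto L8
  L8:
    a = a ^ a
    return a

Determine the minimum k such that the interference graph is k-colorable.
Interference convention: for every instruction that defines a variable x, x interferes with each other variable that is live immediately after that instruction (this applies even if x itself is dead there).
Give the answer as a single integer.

Answer: 3

Analysis:
Per-block:
  L0: {i,t} / ∅
  L1: {a,d} / ∅
  L2: {a,d} / ∅
  L3: {i,x} / ∅
  L4: {a,d,y} / {d}
  L5: {t} / {a}
  L6: {a,x} / ∅
  L7: {a,i} / ∅
  L8: {a} / {a}

Backward fixpoint:
  L0 li=∅ lo=∅
  L1 li=∅ lo={d}
  L2 li=∅ lo={a}
  L3 li={a} lo={a}
  L4 li={d} lo={a}
  L5 li={a} lo=∅
  L6 li=∅ lo={a}
  L7 li=∅ lo={a}
  L8 li={a} lo=∅

Conflict graph:
  a — {d,i,t,x,y}
  d — {a,y}
  i — {a}
  t — {a}
  x — {a}
  y — {a,d}

Colouring:
  clique {a,d,y} ⇒ need ≥ 3
  assign a→R0 d→R1 i→R1 t→R1 x→R1 y→R2 — no edge inside a register ⇒ χ ≤ 3
  χ = 3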